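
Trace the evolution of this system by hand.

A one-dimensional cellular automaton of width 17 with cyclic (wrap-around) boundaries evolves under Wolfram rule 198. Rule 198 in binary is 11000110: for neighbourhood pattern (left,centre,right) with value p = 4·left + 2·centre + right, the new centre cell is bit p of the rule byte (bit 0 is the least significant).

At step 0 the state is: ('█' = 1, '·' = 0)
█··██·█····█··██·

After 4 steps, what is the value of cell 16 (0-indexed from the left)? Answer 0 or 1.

[0] █··██·█····█··██·
[1] █·█·█·█···██·█·█·
[2] █·█·█·█··█·█·█·█·
[3] █·█·█·█·██·█·█·█·
[4] █·█·█·█··█·█·█·█·

0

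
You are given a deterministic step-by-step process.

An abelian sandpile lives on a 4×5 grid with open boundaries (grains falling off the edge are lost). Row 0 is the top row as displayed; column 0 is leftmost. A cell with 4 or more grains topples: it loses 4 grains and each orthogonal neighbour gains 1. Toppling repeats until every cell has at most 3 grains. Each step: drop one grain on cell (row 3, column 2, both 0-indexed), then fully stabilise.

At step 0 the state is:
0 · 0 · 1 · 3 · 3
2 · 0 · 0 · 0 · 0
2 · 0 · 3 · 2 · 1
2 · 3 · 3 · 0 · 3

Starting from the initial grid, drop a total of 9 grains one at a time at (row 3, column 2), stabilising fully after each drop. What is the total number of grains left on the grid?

step 0: 0 · 0 · 1 · 3 · 3
2 · 0 · 0 · 0 · 0
2 · 0 · 3 · 2 · 1
2 · 3 · 3 · 0 · 3
step 1: 0 · 0 · 1 · 3 · 3
2 · 0 · 1 · 0 · 0
2 · 2 · 0 · 3 · 1
3 · 0 · 2 · 1 · 3
step 2: 0 · 0 · 1 · 3 · 3
2 · 0 · 1 · 0 · 0
2 · 2 · 0 · 3 · 1
3 · 0 · 3 · 1 · 3
step 3: 0 · 0 · 1 · 3 · 3
2 · 0 · 1 · 0 · 0
2 · 2 · 1 · 3 · 1
3 · 1 · 0 · 2 · 3
step 4: 0 · 0 · 1 · 3 · 3
2 · 0 · 1 · 0 · 0
2 · 2 · 1 · 3 · 1
3 · 1 · 1 · 2 · 3
step 5: 0 · 0 · 1 · 3 · 3
2 · 0 · 1 · 0 · 0
2 · 2 · 1 · 3 · 1
3 · 1 · 2 · 2 · 3
step 6: 0 · 0 · 1 · 3 · 3
2 · 0 · 1 · 0 · 0
2 · 2 · 1 · 3 · 1
3 · 1 · 3 · 2 · 3
step 7: 0 · 0 · 1 · 3 · 3
2 · 0 · 1 · 0 · 0
2 · 2 · 2 · 3 · 1
3 · 2 · 0 · 3 · 3
step 8: 0 · 0 · 1 · 3 · 3
2 · 0 · 1 · 0 · 0
2 · 2 · 2 · 3 · 1
3 · 2 · 1 · 3 · 3
step 9: 0 · 0 · 1 · 3 · 3
2 · 0 · 1 · 0 · 0
2 · 2 · 2 · 3 · 1
3 · 2 · 2 · 3 · 3

33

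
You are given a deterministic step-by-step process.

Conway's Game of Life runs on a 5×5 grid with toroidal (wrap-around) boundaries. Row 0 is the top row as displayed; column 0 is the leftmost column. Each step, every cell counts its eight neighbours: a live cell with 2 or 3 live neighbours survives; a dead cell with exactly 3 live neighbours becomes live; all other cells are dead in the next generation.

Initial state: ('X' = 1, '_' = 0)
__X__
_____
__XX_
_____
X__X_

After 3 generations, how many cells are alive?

step 0: __X__
_____
__XX_
_____
X__X_
step 1: _____
__XX_
_____
__XXX
_____
step 2: _____
_____
____X
___X_
___X_
step 3: _____
_____
_____
___XX
_____

2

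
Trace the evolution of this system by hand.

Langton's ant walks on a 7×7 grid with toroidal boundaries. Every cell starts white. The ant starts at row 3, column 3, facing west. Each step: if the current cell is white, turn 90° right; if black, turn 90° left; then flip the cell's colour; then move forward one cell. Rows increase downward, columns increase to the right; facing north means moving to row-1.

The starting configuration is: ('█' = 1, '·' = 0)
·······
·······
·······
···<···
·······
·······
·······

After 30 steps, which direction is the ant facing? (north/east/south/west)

0) ·······
·······
·······
···<···
·······
·······
·······
1) ·······
·······
···^···
···█···
·······
·······
·······
2) ·······
·······
···█>··
···█···
·······
·······
·······
3) ·······
·······
···██··
···█v··
·······
·······
·······
4) ·······
·······
···██··
···<█··
·······
·······
·······
5) ·······
·······
···██··
····█··
···v···
·······
·······
6) ·······
·······
···██··
····█··
··<█···
·······
·······
7) ·······
·······
···██··
··^·█··
··██···
·······
·······
8) ·······
·······
···██··
··█>█··
··██···
·······
·······
9) ·······
·······
···██··
··███··
··█v···
·······
·······
10) ·······
·······
···██··
··███··
··█·>··
·······
·······
11) ·······
·······
···██··
··███··
··█·█··
····v··
·······
12) ·······
·······
···██··
··███··
··█·█··
···<█··
·······
13) ·······
·······
···██··
··███··
··█^█··
···██··
·······
14) ·······
·······
···██··
··███··
··██>··
···██··
·······
15) ·······
·······
···██··
··██^··
··██···
···██··
·······
16) ·······
·······
···██··
··█<···
··██···
···██··
·······
17) ·······
·······
···██··
··█····
··█v···
···██··
·······
18) ·······
·······
···██··
··█····
··█·>··
···██··
·······
19) ·······
·······
···██··
··█····
··█·█··
···█v··
·······
20) ·······
·······
···██··
··█····
··█·█··
···█·>·
·······
21) ·······
·······
···██··
··█····
··█·█··
···█·█·
·····v·
22) ·······
·······
···██··
··█····
··█·█··
···█·█·
····<█·
23) ·······
·······
···██··
··█····
··█·█··
···█^█·
····██·
24) ·······
·······
···██··
··█····
··█·█··
···██>·
····██·
25) ·······
·······
···██··
··█····
··█·█^·
···██··
····██·
26) ·······
·······
···██··
··█····
··█·██>
···██··
····██·
27) ·······
·······
···██··
··█····
··█·███
···██·v
····██·
28) ·······
·······
···██··
··█····
··█·███
···██<█
····██·
29) ·······
·······
···██··
··█····
··█·█^█
···████
····██·
30) ·······
·······
···██··
··█····
··█·<·█
···████
····██·

west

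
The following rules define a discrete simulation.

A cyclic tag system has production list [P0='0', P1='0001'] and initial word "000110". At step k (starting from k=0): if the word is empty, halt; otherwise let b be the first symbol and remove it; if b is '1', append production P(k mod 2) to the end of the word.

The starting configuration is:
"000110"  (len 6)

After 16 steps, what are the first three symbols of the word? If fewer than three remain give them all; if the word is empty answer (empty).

0) "000110"  (len 6)
1) "00110"  (len 5)
2) "0110"  (len 4)
3) "110"  (len 3)
4) "100001"  (len 6)
5) "000010"  (len 6)
6) "00010"  (len 5)
7) "0010"  (len 4)
8) "010"  (len 3)
9) "10"  (len 2)
10) "00001"  (len 5)
11) "0001"  (len 4)
12) "001"  (len 3)
13) "01"  (len 2)
14) "1"  (len 1)
15) "0"  (len 1)
16) (halted — word empty)

(empty)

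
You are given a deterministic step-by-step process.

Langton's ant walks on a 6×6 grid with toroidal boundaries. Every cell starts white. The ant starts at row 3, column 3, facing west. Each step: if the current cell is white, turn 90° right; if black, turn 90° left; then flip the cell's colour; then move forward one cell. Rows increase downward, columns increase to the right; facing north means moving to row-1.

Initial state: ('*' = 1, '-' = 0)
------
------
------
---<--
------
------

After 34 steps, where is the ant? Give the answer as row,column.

[0] ------
------
------
---<--
------
------
[1] ------
------
---^--
---*--
------
------
[2] ------
------
---*>-
---*--
------
------
[3] ------
------
---**-
---*v-
------
------
[4] ------
------
---**-
---<*-
------
------
[5] ------
------
---**-
----*-
---v--
------
[6] ------
------
---**-
----*-
--<*--
------
[7] ------
------
---**-
--^-*-
--**--
------
[8] ------
------
---**-
--*>*-
--**--
------
[9] ------
------
---**-
--***-
--*v--
------
[10] ------
------
---**-
--***-
--*->-
------
[11] ------
------
---**-
--***-
--*-*-
----v-
[12] ------
------
---**-
--***-
--*-*-
---<*-
[13] ------
------
---**-
--***-
--*^*-
---**-
[14] ------
------
---**-
--***-
--**>-
---**-
[15] ------
------
---**-
--**^-
--**--
---**-
[16] ------
------
---**-
--*<--
--**--
---**-
[17] ------
------
---**-
--*---
--*v--
---**-
[18] ------
------
---**-
--*---
--*->-
---**-
[19] ------
------
---**-
--*---
--*-*-
---*v-
[20] ------
------
---**-
--*---
--*-*-
---*->
[21] -----v
------
---**-
--*---
--*-*-
---*-*
[22] ----<*
------
---**-
--*---
--*-*-
---*-*
[23] ----**
------
---**-
--*---
--*-*-
---*^*
[24] ----**
------
---**-
--*---
--*-*-
---**>
[25] ----**
------
---**-
--*---
--*-*^
---**-
[26] ----**
------
---**-
--*---
>-*-**
---**-
[27] ----**
------
---**-
--*---
*-*-**
v--**-
[28] ----**
------
---**-
--*---
*-*-**
*--**<
[29] ----**
------
---**-
--*---
*-*-*^
*--***
[30] ----**
------
---**-
--*---
*-*-<-
*--***
[31] ----**
------
---**-
--*---
*-*---
*--*v*
[32] ----**
------
---**-
--*---
*-*---
*--*->
[33] ----**
------
---**-
--*---
*-*--^
*--*--
[34] ----**
------
---**-
--*---
>-*--*
*--*--

4,0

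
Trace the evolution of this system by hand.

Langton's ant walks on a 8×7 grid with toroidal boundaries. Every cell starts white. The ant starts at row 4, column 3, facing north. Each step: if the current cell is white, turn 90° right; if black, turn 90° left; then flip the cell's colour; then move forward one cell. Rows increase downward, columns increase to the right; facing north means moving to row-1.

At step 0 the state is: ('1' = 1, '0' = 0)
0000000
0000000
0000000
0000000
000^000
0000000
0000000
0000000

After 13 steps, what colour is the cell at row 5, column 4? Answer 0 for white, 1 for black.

0) 0000000
0000000
0000000
0000000
000^000
0000000
0000000
0000000
1) 0000000
0000000
0000000
0000000
0001>00
0000000
0000000
0000000
2) 0000000
0000000
0000000
0000000
0001100
0000v00
0000000
0000000
3) 0000000
0000000
0000000
0000000
0001100
000<100
0000000
0000000
4) 0000000
0000000
0000000
0000000
000^100
0001100
0000000
0000000
5) 0000000
0000000
0000000
0000000
00<0100
0001100
0000000
0000000
6) 0000000
0000000
0000000
00^0000
0010100
0001100
0000000
0000000
7) 0000000
0000000
0000000
001>000
0010100
0001100
0000000
0000000
8) 0000000
0000000
0000000
0011000
001v100
0001100
0000000
0000000
9) 0000000
0000000
0000000
0011000
00<1100
0001100
0000000
0000000
10) 0000000
0000000
0000000
0011000
0001100
00v1100
0000000
0000000
11) 0000000
0000000
0000000
0011000
0001100
0<11100
0000000
0000000
12) 0000000
0000000
0000000
0011000
0^01100
0111100
0000000
0000000
13) 0000000
0000000
0000000
0011000
01>1100
0111100
0000000
0000000

1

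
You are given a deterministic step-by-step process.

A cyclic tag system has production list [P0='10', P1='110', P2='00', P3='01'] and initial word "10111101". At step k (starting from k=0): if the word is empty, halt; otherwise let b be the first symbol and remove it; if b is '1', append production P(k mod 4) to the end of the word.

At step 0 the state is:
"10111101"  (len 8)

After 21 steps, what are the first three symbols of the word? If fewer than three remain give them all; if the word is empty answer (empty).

101

t=0: "10111101"  (len 8)
t=1: "011110110"  (len 9)
t=2: "11110110"  (len 8)
t=3: "111011000"  (len 9)
t=4: "1101100001"  (len 10)
t=5: "10110000110"  (len 11)
t=6: "0110000110110"  (len 13)
t=7: "110000110110"  (len 12)
t=8: "1000011011001"  (len 13)
t=9: "00001101100110"  (len 14)
t=10: "0001101100110"  (len 13)
t=11: "001101100110"  (len 12)
t=12: "01101100110"  (len 11)
t=13: "1101100110"  (len 10)
t=14: "101100110110"  (len 12)
t=15: "0110011011000"  (len 13)
t=16: "110011011000"  (len 12)
t=17: "1001101100010"  (len 13)
t=18: "001101100010110"  (len 15)
t=19: "01101100010110"  (len 14)
t=20: "1101100010110"  (len 13)
t=21: "10110001011010"  (len 14)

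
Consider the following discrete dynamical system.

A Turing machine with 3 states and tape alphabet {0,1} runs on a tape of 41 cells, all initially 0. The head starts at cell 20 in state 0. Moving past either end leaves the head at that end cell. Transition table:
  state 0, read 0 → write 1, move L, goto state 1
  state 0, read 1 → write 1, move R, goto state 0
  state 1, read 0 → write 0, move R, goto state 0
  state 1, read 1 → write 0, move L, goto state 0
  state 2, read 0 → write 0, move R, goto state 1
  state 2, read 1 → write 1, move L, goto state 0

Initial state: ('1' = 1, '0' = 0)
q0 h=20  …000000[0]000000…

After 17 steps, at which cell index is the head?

17

step 0: q0 h=20  …000000[0]000000…
step 1: q1 h=19  …000000[0]100000…
step 2: q0 h=20  …000000[1]000000…
step 3: q0 h=21  …000001[0]000000…
step 4: q1 h=20  …000000[1]100000…
step 5: q0 h=19  …000000[0]010000…
step 6: q1 h=18  …000000[0]101000…
step 7: q0 h=19  …000000[1]010000…
step 8: q0 h=20  …000001[0]100000…
step 9: q1 h=19  …000000[1]110000…
step 10: q0 h=18  …000000[0]011000…
step 11: q1 h=17  …000000[0]101100…
step 12: q0 h=18  …000000[1]011000…
step 13: q0 h=19  …000001[0]110000…
step 14: q1 h=18  …000000[1]111000…
step 15: q0 h=17  …000000[0]011100…
step 16: q1 h=16  …000000[0]101110…
step 17: q0 h=17  …000000[1]011100…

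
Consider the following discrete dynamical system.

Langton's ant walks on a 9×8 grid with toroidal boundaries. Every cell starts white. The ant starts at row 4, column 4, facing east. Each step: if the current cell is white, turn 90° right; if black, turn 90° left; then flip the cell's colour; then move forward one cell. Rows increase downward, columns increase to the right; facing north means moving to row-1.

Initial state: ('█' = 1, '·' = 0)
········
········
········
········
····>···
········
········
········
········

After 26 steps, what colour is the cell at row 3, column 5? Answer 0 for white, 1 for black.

gen 0: ········
········
········
········
····>···
········
········
········
········
gen 1: ········
········
········
········
····█···
····v···
········
········
········
gen 2: ········
········
········
········
····█···
···<█···
········
········
········
gen 3: ········
········
········
········
···^█···
···██···
········
········
········
gen 4: ········
········
········
········
···█>···
···██···
········
········
········
gen 5: ········
········
········
····^···
···█····
···██···
········
········
········
gen 6: ········
········
········
····█>··
···█····
···██···
········
········
········
gen 7: ········
········
········
····██··
···█·v··
···██···
········
········
········
gen 8: ········
········
········
····██··
···█<█··
···██···
········
········
········
gen 9: ········
········
········
····^█··
···███··
···██···
········
········
········
gen 10: ········
········
········
···<·█··
···███··
···██···
········
········
········
gen 11: ········
········
···^····
···█·█··
···███··
···██···
········
········
········
gen 12: ········
········
···█>···
···█·█··
···███··
···██···
········
········
········
gen 13: ········
········
···██···
···█v█··
···███··
···██···
········
········
········
gen 14: ········
········
···██···
···<██··
···███··
···██···
········
········
········
gen 15: ········
········
···██···
····██··
···v██··
···██···
········
········
········
gen 16: ········
········
···██···
····██··
····>█··
···██···
········
········
········
gen 17: ········
········
···██···
····^█··
·····█··
···██···
········
········
········
gen 18: ········
········
···██···
···<·█··
·····█··
···██···
········
········
········
gen 19: ········
········
···^█···
···█·█··
·····█··
···██···
········
········
········
gen 20: ········
········
··<·█···
···█·█··
·····█··
···██···
········
········
········
gen 21: ········
··^·····
··█·█···
···█·█··
·····█··
···██···
········
········
········
gen 22: ········
··█>····
··█·█···
···█·█··
·····█··
···██···
········
········
········
gen 23: ········
··██····
··█v█···
···█·█··
·····█··
···██···
········
········
········
gen 24: ········
··██····
··<██···
···█·█··
·····█··
···██···
········
········
········
gen 25: ········
··██····
···██···
··v█·█··
·····█··
···██···
········
········
········
gen 26: ········
··██····
···██···
·<██·█··
·····█··
···██···
········
········
········

1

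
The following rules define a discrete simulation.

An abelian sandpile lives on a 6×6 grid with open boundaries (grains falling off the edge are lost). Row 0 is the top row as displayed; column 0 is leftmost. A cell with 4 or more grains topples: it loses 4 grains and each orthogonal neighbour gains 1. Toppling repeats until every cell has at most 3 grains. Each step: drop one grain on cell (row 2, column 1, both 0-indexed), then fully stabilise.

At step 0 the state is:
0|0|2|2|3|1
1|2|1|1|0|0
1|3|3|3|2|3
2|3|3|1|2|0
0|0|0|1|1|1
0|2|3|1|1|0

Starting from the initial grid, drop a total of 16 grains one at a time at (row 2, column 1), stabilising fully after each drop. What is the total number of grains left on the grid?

k=0  0|0|2|2|3|1
1|2|1|1|0|0
1|3|3|3|2|3
2|3|3|1|2|0
0|0|0|1|1|1
0|2|3|1|1|0
k=1  0|0|2|2|3|1
1|3|2|2|0|0
2|2|2|0|3|3
3|1|1|3|2|0
0|1|1|1|1|1
0|2|3|1|1|0
k=2  0|0|2|2|3|1
1|3|2|2|0|0
2|3|2|0|3|3
3|1|1|3|2|0
0|1|1|1|1|1
0|2|3|1|1|0
k=3  0|1|2|2|3|1
2|0|3|2|0|0
3|1|3|0|3|3
3|2|1|3|2|0
0|1|1|1|1|1
0|2|3|1|1|0
k=4  0|1|2|2|3|1
2|0|3|2|0|0
3|2|3|0|3|3
3|2|1|3|2|0
0|1|1|1|1|1
0|2|3|1|1|0
k=5  0|1|2|2|3|1
2|0|3|2|0|0
3|3|3|0|3|3
3|2|1|3|2|0
0|1|1|1|1|1
0|2|3|1|1|0
k=6  0|1|3|2|3|1
3|2|0|3|0|0
1|3|1|1|3|3
1|0|3|3|2|0
1|2|1|1|1|1
0|2|3|1|1|0
k=7  0|1|3|2|3|1
3|3|0|3|0|0
2|0|2|1|3|3
1|1|3|3|2|0
1|2|1|1|1|1
0|2|3|1|1|0
k=8  0|1|3|2|3|1
3|3|0|3|0|0
2|1|2|1|3|3
1|1|3|3|2|0
1|2|1|1|1|1
0|2|3|1|1|0
k=9  0|1|3|2|3|1
3|3|0|3|0|0
2|2|2|1|3|3
1|1|3|3|2|0
1|2|1|1|1|1
0|2|3|1|1|0
k=10  0|1|3|2|3|1
3|3|0|3|0|0
2|3|2|1|3|3
1|1|3|3|2|0
1|2|1|1|1|1
0|2|3|1|1|0
k=11  1|2|3|2|3|1
1|1|1|3|0|0
0|2|3|1|3|3
2|2|3|3|2|0
1|2|1|1|1|1
0|2|3|1|1|0
k=12  1|2|3|2|3|1
1|1|1|3|0|0
0|3|3|1|3|3
2|2|3|3|2|0
1|2|1|1|1|1
0|2|3|1|1|0
k=13  1|2|3|2|3|1
1|2|2|3|0|0
1|2|1|3|3|3
3|0|2|0|3|0
1|3|2|2|1|1
0|2|3|1|1|0
k=14  1|2|3|2|3|1
1|2|2|3|0|0
1|3|1|3|3|3
3|0|2|0|3|0
1|3|2|2|1|1
0|2|3|1|1|0
k=15  1|2|3|2|3|1
1|3|2|3|0|0
2|0|2|3|3|3
3|1|2|0|3|0
1|3|2|2|1|1
0|2|3|1|1|0
k=16  1|2|3|2|3|1
1|3|2|3|0|0
2|1|2|3|3|3
3|1|2|0|3|0
1|3|2|2|1|1
0|2|3|1|1|0

61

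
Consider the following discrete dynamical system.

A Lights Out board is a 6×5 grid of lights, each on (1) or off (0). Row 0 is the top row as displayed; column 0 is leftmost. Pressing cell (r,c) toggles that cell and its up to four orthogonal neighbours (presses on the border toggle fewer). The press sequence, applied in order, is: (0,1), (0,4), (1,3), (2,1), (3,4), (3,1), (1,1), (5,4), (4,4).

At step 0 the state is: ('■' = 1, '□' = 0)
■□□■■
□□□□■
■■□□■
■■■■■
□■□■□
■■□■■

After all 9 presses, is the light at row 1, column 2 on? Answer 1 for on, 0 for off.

k=0  ■□□■■
□□□□■
■■□□■
■■■■■
□■□■□
■■□■■
k=1  □■■■■
□■□□■
■■□□■
■■■■■
□■□■□
■■□■■
k=2  □■■□□
□■□□□
■■□□■
■■■■■
□■□■□
■■□■■
k=3  □■■■□
□■■■■
■■□■■
■■■■■
□■□■□
■■□■■
k=4  □■■■□
□□■■■
□□■■■
■□■■■
□■□■□
■■□■■
k=5  □■■■□
□□■■■
□□■■□
■□■□□
□■□■■
■■□■■
k=6  □■■■□
□□■■■
□■■■□
□■□□□
□□□■■
■■□■■
k=7  □□■■□
■■□■■
□□■■□
□■□□□
□□□■■
■■□■■
k=8  □□■■□
■■□■■
□□■■□
□■□□□
□□□■□
■■□□□
k=9  □□■■□
■■□■■
□□■■□
□■□□■
□□□□■
■■□□■

0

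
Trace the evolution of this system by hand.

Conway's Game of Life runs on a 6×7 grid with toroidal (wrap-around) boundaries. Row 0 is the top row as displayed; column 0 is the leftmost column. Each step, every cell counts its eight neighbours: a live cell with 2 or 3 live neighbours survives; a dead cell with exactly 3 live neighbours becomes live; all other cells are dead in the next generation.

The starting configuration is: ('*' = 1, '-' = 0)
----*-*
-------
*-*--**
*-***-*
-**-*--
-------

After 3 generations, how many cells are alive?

18

k=0  ----*-*
-------
*-*--**
*-***-*
-**-*--
-------
k=1  -------
*------
*-*-**-
----*--
***-**-
---*-*-
k=2  -------
-*----*
-*-****
*-*----
-**--**
-***-**
k=3  -*---**
--*-*-*
-*-****
-------
----**-
-*-****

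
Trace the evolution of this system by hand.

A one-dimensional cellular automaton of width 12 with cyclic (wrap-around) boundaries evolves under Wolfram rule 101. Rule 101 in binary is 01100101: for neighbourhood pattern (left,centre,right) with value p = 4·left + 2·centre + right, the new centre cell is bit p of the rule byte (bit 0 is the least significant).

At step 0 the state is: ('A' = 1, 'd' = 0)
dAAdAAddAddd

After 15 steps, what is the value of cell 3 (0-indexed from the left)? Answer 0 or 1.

0

k=0  dAAdAAddAddd
k=1  ddAAdAddAdAA
k=2  dddAAAddAAdA
k=3  dAdddAdddAAA
k=4  AAdAdAdAdddA
k=5  dAAAAAAAdAdd
k=6  dddddddAAAdA
k=7  dAAAAAdddAAA
k=8  AddddAdAdddA
k=9  AdAAdAAAdAdd
k=10  AAdAAddAAAdd
k=11  dAAdAddddAdd
k=12  ddAAAdAAdAdA
k=13  ddddAAdAAAAA
k=14  dAAddAAddddA
k=15  AdAdddAdAAdA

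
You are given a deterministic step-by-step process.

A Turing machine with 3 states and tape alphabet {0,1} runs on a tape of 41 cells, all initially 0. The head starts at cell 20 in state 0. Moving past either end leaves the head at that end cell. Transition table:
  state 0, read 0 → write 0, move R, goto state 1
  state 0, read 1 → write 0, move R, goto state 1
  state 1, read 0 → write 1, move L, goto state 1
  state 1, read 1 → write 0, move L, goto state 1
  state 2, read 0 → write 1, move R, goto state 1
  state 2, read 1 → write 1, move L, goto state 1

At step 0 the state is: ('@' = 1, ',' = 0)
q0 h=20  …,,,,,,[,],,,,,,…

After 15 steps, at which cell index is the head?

t=0: q0 h=20  …,,,,,,[,],,,,,,…
t=1: q1 h=21  …,,,,,,[,],,,,,,…
t=2: q1 h=20  …,,,,,,[,]@,,,,,…
t=3: q1 h=19  …,,,,,,[,]@@,,,,…
t=4: q1 h=18  …,,,,,,[,]@@@,,,…
t=5: q1 h=17  …,,,,,,[,]@@@@,,…
t=6: q1 h=16  …,,,,,,[,]@@@@@,…
t=7: q1 h=15  …,,,,,,[,]@@@@@@…
t=8: q1 h=14  …,,,,,,[,]@@@@@@…
t=9: q1 h=13  …,,,,,,[,]@@@@@@…
t=10: q1 h=12  …,,,,,,[,]@@@@@@…
t=11: q1 h=11  …,,,,,,[,]@@@@@@…
t=12: q1 h=10  …,,,,,,[,]@@@@@@…
t=13: q1 h= 9  …,,,,,,[,]@@@@@@…
t=14: q1 h= 8  …,,,,,,[,]@@@@@@…
t=15: q1 h= 7  …,,,,,,[,]@@@@@@…

7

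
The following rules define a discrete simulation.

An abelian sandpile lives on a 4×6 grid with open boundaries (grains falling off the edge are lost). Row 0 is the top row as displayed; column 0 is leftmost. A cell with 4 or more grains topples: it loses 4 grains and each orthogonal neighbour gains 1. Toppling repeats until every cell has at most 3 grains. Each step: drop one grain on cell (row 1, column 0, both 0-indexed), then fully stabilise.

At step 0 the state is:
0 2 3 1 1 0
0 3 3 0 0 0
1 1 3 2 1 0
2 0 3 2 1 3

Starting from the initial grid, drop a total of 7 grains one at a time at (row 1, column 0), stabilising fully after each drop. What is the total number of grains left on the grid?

34

step 0: 0 2 3 1 1 0
0 3 3 0 0 0
1 1 3 2 1 0
2 0 3 2 1 3
step 1: 0 2 3 1 1 0
1 3 3 0 0 0
1 1 3 2 1 0
2 0 3 2 1 3
step 2: 0 2 3 1 1 0
2 3 3 0 0 0
1 1 3 2 1 0
2 0 3 2 1 3
step 3: 0 2 3 1 1 0
3 3 3 0 0 0
1 1 3 2 1 0
2 0 3 2 1 3
step 4: 2 0 1 2 1 0
1 2 2 1 0 0
2 3 1 3 1 0
2 1 0 3 1 3
step 5: 2 0 1 2 1 0
2 2 2 1 0 0
2 3 1 3 1 0
2 1 0 3 1 3
step 6: 2 0 1 2 1 0
3 2 2 1 0 0
2 3 1 3 1 0
2 1 0 3 1 3
step 7: 3 0 1 2 1 0
0 3 2 1 0 0
3 3 1 3 1 0
2 1 0 3 1 3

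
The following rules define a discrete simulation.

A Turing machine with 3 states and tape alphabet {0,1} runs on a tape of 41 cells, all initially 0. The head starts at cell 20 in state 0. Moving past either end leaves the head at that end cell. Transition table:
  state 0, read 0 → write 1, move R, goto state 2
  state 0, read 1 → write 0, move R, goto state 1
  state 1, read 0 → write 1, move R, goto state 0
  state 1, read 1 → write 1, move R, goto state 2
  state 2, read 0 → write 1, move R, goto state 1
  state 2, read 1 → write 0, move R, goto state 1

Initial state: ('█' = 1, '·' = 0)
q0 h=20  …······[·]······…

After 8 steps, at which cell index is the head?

step 0: q0 h=20  …······[·]······…
step 1: q2 h=21  …·····█[·]······…
step 2: q1 h=22  …····██[·]······…
step 3: q0 h=23  …···███[·]······…
step 4: q2 h=24  …··████[·]······…
step 5: q1 h=25  …·█████[·]······…
step 6: q0 h=26  …██████[·]······…
step 7: q2 h=27  …██████[·]······…
step 8: q1 h=28  …██████[·]······…

28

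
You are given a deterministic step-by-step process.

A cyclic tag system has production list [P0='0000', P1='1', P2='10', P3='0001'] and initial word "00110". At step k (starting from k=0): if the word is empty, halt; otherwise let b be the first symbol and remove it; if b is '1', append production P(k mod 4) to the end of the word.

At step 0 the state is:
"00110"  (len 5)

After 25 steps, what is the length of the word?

4

step 0: "00110"  (len 5)
step 1: "0110"  (len 4)
step 2: "110"  (len 3)
step 3: "1010"  (len 4)
step 4: "0100001"  (len 7)
step 5: "100001"  (len 6)
step 6: "000011"  (len 6)
step 7: "00011"  (len 5)
step 8: "0011"  (len 4)
step 9: "011"  (len 3)
step 10: "11"  (len 2)
step 11: "110"  (len 3)
step 12: "100001"  (len 6)
step 13: "000010000"  (len 9)
step 14: "00010000"  (len 8)
step 15: "0010000"  (len 7)
step 16: "010000"  (len 6)
step 17: "10000"  (len 5)
step 18: "00001"  (len 5)
step 19: "0001"  (len 4)
step 20: "001"  (len 3)
step 21: "01"  (len 2)
step 22: "1"  (len 1)
step 23: "10"  (len 2)
step 24: "00001"  (len 5)
step 25: "0001"  (len 4)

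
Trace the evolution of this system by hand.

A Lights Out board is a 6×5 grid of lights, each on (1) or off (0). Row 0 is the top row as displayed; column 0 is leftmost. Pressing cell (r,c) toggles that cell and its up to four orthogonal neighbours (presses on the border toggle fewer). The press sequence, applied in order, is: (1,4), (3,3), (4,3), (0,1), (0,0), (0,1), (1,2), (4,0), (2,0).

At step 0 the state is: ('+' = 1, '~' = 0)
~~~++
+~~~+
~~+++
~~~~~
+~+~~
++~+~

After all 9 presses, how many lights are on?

14

k=0  ~~~++
+~~~+
~~+++
~~~~~
+~+~~
++~+~
k=1  ~~~+~
+~~+~
~~++~
~~~~~
+~+~~
++~+~
k=2  ~~~+~
+~~+~
~~+~~
~~+++
+~++~
++~+~
k=3  ~~~+~
+~~+~
~~+~~
~~+~+
+~~~+
++~~~
k=4  ++++~
++~+~
~~+~~
~~+~+
+~~~+
++~~~
k=5  ~~++~
~+~+~
~~+~~
~~+~+
+~~~+
++~~~
k=6  ++~+~
~~~+~
~~+~~
~~+~+
+~~~+
++~~~
k=7  ++++~
~++~~
~~~~~
~~+~+
+~~~+
++~~~
k=8  ++++~
~++~~
~~~~~
+~+~+
~+~~+
~+~~~
k=9  ++++~
+++~~
++~~~
~~+~+
~+~~+
~+~~~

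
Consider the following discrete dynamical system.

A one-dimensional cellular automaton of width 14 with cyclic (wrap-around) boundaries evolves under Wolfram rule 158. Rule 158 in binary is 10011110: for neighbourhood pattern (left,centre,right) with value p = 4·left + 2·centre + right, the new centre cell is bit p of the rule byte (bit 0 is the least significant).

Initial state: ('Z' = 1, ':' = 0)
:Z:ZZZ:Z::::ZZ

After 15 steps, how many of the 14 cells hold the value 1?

0) :Z:ZZZ:Z::::ZZ
1) :Z:ZZ::ZZ::ZZ:
2) ZZ:Z:ZZZ:ZZZ:Z
3) Z::Z:ZZ::ZZ::Z
4) :ZZZ:Z:ZZZ:ZZZ
5) :ZZ::Z:ZZ::ZZ:
6) ZZ:ZZZ:Z:ZZZ:Z
7) Z::ZZ::Z:ZZ::Z
8) :ZZZ:ZZZ:Z:ZZZ
9) :ZZ::ZZ::Z:ZZ:
10) ZZ:ZZZ:ZZZ:Z:Z
11) Z::ZZ::ZZ::Z:Z
12) :ZZZ:ZZZ:ZZZ:Z
13) :ZZ::ZZ::ZZ::Z
14) :Z:ZZZ:ZZZ:ZZZ
15) :Z:ZZ::ZZ::ZZ:

7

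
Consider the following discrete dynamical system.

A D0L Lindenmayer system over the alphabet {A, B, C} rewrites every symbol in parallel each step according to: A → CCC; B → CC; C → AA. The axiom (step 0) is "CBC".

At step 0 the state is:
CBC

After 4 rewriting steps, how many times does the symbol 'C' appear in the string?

72

0) CBC
1) AACCAA
2) CCCCCCAAAACCCCCC
3) AAAAAAAAAAAACCCCCCCCCCCCAAAAAAAAAAAA
4) CCCCCCCCCCCCCCCCCCCCCCCCCCCCCCCCCCCCAAAAAAAAAAAAAAAAAAAAAAAACCCCCCCCCCCCCCCCCCCCCCCCCCCCCCCCCCCC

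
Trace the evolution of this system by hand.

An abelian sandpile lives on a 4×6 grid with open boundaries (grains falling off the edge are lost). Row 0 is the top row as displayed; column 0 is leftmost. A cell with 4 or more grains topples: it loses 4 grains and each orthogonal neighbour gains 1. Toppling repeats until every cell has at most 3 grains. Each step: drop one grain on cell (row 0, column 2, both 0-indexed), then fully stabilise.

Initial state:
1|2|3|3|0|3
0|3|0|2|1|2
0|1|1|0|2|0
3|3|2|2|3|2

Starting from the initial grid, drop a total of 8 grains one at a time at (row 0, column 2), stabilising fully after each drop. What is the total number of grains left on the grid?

t=0: 1|2|3|3|0|3
0|3|0|2|1|2
0|1|1|0|2|0
3|3|2|2|3|2
t=1: 1|3|1|0|1|3
0|3|1|3|1|2
0|1|1|0|2|0
3|3|2|2|3|2
t=2: 1|3|2|0|1|3
0|3|1|3|1|2
0|1|1|0|2|0
3|3|2|2|3|2
t=3: 1|3|3|0|1|3
0|3|1|3|1|2
0|1|1|0|2|0
3|3|2|2|3|2
t=4: 2|1|1|1|1|3
1|0|3|3|1|2
0|2|1|0|2|0
3|3|2|2|3|2
t=5: 2|1|2|1|1|3
1|0|3|3|1|2
0|2|1|0|2|0
3|3|2|2|3|2
t=6: 2|1|3|1|1|3
1|0|3|3|1|2
0|2|1|0|2|0
3|3|2|2|3|2
t=7: 2|2|1|3|1|3
1|1|1|0|2|2
0|2|2|1|2|0
3|3|2|2|3|2
t=8: 2|2|2|3|1|3
1|1|1|0|2|2
0|2|2|1|2|0
3|3|2|2|3|2

42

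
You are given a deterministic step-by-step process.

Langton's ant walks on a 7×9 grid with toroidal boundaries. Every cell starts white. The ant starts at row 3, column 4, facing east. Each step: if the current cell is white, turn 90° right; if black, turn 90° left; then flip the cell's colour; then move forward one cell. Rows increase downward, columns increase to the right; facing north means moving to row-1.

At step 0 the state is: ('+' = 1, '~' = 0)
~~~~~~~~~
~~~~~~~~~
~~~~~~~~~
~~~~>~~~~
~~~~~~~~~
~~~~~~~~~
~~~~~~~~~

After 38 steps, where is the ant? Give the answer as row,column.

2,1

t=0: ~~~~~~~~~
~~~~~~~~~
~~~~~~~~~
~~~~>~~~~
~~~~~~~~~
~~~~~~~~~
~~~~~~~~~
t=1: ~~~~~~~~~
~~~~~~~~~
~~~~~~~~~
~~~~+~~~~
~~~~v~~~~
~~~~~~~~~
~~~~~~~~~
t=2: ~~~~~~~~~
~~~~~~~~~
~~~~~~~~~
~~~~+~~~~
~~~<+~~~~
~~~~~~~~~
~~~~~~~~~
t=3: ~~~~~~~~~
~~~~~~~~~
~~~~~~~~~
~~~^+~~~~
~~~++~~~~
~~~~~~~~~
~~~~~~~~~
t=4: ~~~~~~~~~
~~~~~~~~~
~~~~~~~~~
~~~+>~~~~
~~~++~~~~
~~~~~~~~~
~~~~~~~~~
t=5: ~~~~~~~~~
~~~~~~~~~
~~~~^~~~~
~~~+~~~~~
~~~++~~~~
~~~~~~~~~
~~~~~~~~~
t=6: ~~~~~~~~~
~~~~~~~~~
~~~~+>~~~
~~~+~~~~~
~~~++~~~~
~~~~~~~~~
~~~~~~~~~
t=7: ~~~~~~~~~
~~~~~~~~~
~~~~++~~~
~~~+~v~~~
~~~++~~~~
~~~~~~~~~
~~~~~~~~~
t=8: ~~~~~~~~~
~~~~~~~~~
~~~~++~~~
~~~+<+~~~
~~~++~~~~
~~~~~~~~~
~~~~~~~~~
t=9: ~~~~~~~~~
~~~~~~~~~
~~~~^+~~~
~~~+++~~~
~~~++~~~~
~~~~~~~~~
~~~~~~~~~
t=10: ~~~~~~~~~
~~~~~~~~~
~~~<~+~~~
~~~+++~~~
~~~++~~~~
~~~~~~~~~
~~~~~~~~~
t=11: ~~~~~~~~~
~~~^~~~~~
~~~+~+~~~
~~~+++~~~
~~~++~~~~
~~~~~~~~~
~~~~~~~~~
t=12: ~~~~~~~~~
~~~+>~~~~
~~~+~+~~~
~~~+++~~~
~~~++~~~~
~~~~~~~~~
~~~~~~~~~
t=13: ~~~~~~~~~
~~~++~~~~
~~~+v+~~~
~~~+++~~~
~~~++~~~~
~~~~~~~~~
~~~~~~~~~
t=14: ~~~~~~~~~
~~~++~~~~
~~~<++~~~
~~~+++~~~
~~~++~~~~
~~~~~~~~~
~~~~~~~~~
t=15: ~~~~~~~~~
~~~++~~~~
~~~~++~~~
~~~v++~~~
~~~++~~~~
~~~~~~~~~
~~~~~~~~~
t=16: ~~~~~~~~~
~~~++~~~~
~~~~++~~~
~~~~>+~~~
~~~++~~~~
~~~~~~~~~
~~~~~~~~~
t=17: ~~~~~~~~~
~~~++~~~~
~~~~^+~~~
~~~~~+~~~
~~~++~~~~
~~~~~~~~~
~~~~~~~~~
t=18: ~~~~~~~~~
~~~++~~~~
~~~<~+~~~
~~~~~+~~~
~~~++~~~~
~~~~~~~~~
~~~~~~~~~
t=19: ~~~~~~~~~
~~~^+~~~~
~~~+~+~~~
~~~~~+~~~
~~~++~~~~
~~~~~~~~~
~~~~~~~~~
t=20: ~~~~~~~~~
~~<~+~~~~
~~~+~+~~~
~~~~~+~~~
~~~++~~~~
~~~~~~~~~
~~~~~~~~~
t=21: ~~^~~~~~~
~~+~+~~~~
~~~+~+~~~
~~~~~+~~~
~~~++~~~~
~~~~~~~~~
~~~~~~~~~
t=22: ~~+>~~~~~
~~+~+~~~~
~~~+~+~~~
~~~~~+~~~
~~~++~~~~
~~~~~~~~~
~~~~~~~~~
t=23: ~~++~~~~~
~~+v+~~~~
~~~+~+~~~
~~~~~+~~~
~~~++~~~~
~~~~~~~~~
~~~~~~~~~
t=24: ~~++~~~~~
~~<++~~~~
~~~+~+~~~
~~~~~+~~~
~~~++~~~~
~~~~~~~~~
~~~~~~~~~
t=25: ~~++~~~~~
~~~++~~~~
~~v+~+~~~
~~~~~+~~~
~~~++~~~~
~~~~~~~~~
~~~~~~~~~
t=26: ~~++~~~~~
~~~++~~~~
~<++~+~~~
~~~~~+~~~
~~~++~~~~
~~~~~~~~~
~~~~~~~~~
t=27: ~~++~~~~~
~^~++~~~~
~+++~+~~~
~~~~~+~~~
~~~++~~~~
~~~~~~~~~
~~~~~~~~~
t=28: ~~++~~~~~
~+>++~~~~
~+++~+~~~
~~~~~+~~~
~~~++~~~~
~~~~~~~~~
~~~~~~~~~
t=29: ~~++~~~~~
~++++~~~~
~+v+~+~~~
~~~~~+~~~
~~~++~~~~
~~~~~~~~~
~~~~~~~~~
t=30: ~~++~~~~~
~++++~~~~
~+~>~+~~~
~~~~~+~~~
~~~++~~~~
~~~~~~~~~
~~~~~~~~~
t=31: ~~++~~~~~
~++^+~~~~
~+~~~+~~~
~~~~~+~~~
~~~++~~~~
~~~~~~~~~
~~~~~~~~~
t=32: ~~++~~~~~
~+<~+~~~~
~+~~~+~~~
~~~~~+~~~
~~~++~~~~
~~~~~~~~~
~~~~~~~~~
t=33: ~~++~~~~~
~+~~+~~~~
~+v~~+~~~
~~~~~+~~~
~~~++~~~~
~~~~~~~~~
~~~~~~~~~
t=34: ~~++~~~~~
~+~~+~~~~
~<+~~+~~~
~~~~~+~~~
~~~++~~~~
~~~~~~~~~
~~~~~~~~~
t=35: ~~++~~~~~
~+~~+~~~~
~~+~~+~~~
~v~~~+~~~
~~~++~~~~
~~~~~~~~~
~~~~~~~~~
t=36: ~~++~~~~~
~+~~+~~~~
~~+~~+~~~
<+~~~+~~~
~~~++~~~~
~~~~~~~~~
~~~~~~~~~
t=37: ~~++~~~~~
~+~~+~~~~
^~+~~+~~~
++~~~+~~~
~~~++~~~~
~~~~~~~~~
~~~~~~~~~
t=38: ~~++~~~~~
~+~~+~~~~
+>+~~+~~~
++~~~+~~~
~~~++~~~~
~~~~~~~~~
~~~~~~~~~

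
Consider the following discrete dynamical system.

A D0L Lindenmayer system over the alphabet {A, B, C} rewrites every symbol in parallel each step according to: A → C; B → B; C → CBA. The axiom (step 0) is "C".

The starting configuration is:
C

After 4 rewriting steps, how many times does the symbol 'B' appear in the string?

gen 0: C
gen 1: CBA
gen 2: CBABC
gen 3: CBABCBCBA
gen 4: CBABCBCBABCBABC

7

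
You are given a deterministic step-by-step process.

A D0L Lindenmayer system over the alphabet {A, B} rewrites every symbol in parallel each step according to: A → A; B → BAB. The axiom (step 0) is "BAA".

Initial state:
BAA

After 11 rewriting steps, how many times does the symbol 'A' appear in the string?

gen 0: BAA
gen 1: BABAA
gen 2: BABABABAA
gen 3: BABABABABABABABAA
gen 4: BABABABABABABABABABABABABABABABAA
gen 5: BABABABABABABABABABABABABABABABABABABABABABABABABABABABABABABABAA
gen 6: BABABABABABABABABABABABABABABABABABABABABABABABABABABABABA…ABABABABABABABABABABABABABABABABABABABABABABABABABABABABAA  (len 129)
gen 7: BABABABABABABABABABABABABABABABABABABABABABABABABABABABABA…ABABABABABABABABABABABABABABABABABABABABABABABABABABABABAA  (len 257)
gen 8: BABABABABABABABABABABABABABABABABABABABABABABABABABABABABA…ABABABABABABABABABABABABABABABABABABABABABABABABABABABABAA  (len 513)
gen 9: BABABABABABABABABABABABABABABABABABABABABABABABABABABABABA…ABABABABABABABABABABABABABABABABABABABABABABABABABABABABAA  (len 1025)
gen 10: BABABABABABABABABABABABABABABABABABABABABABABABABABABABABA…ABABABABABABABABABABABABABABABABABABABABABABABABABABABABAA  (len 2049)
gen 11: BABABABABABABABABABABABABABABABABABABABABABABABABABABABABA…ABABABABABABABABABABABABABABABABABABABABABABABABABABABABAA  (len 4097)

2049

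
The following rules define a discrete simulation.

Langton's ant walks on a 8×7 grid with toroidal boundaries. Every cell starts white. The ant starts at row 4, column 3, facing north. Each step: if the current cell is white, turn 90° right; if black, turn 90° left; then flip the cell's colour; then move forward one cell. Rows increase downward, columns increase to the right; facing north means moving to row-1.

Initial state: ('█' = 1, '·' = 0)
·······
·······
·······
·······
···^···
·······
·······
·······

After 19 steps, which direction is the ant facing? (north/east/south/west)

[0] ·······
·······
·······
·······
···^···
·······
·······
·······
[1] ·······
·······
·······
·······
···█>··
·······
·······
·······
[2] ·······
·······
·······
·······
···██··
····v··
·······
·······
[3] ·······
·······
·······
·······
···██··
···<█··
·······
·······
[4] ·······
·······
·······
·······
···^█··
···██··
·······
·······
[5] ·······
·······
·······
·······
··<·█··
···██··
·······
·······
[6] ·······
·······
·······
··^····
··█·█··
···██··
·······
·······
[7] ·······
·······
·······
··█>···
··█·█··
···██··
·······
·······
[8] ·······
·······
·······
··██···
··█v█··
···██··
·······
·······
[9] ·······
·······
·······
··██···
··<██··
···██··
·······
·······
[10] ·······
·······
·······
··██···
···██··
··v██··
·······
·······
[11] ·······
·······
·······
··██···
···██··
·<███··
·······
·······
[12] ·······
·······
·······
··██···
·^·██··
·████··
·······
·······
[13] ·······
·······
·······
··██···
·█>██··
·████··
·······
·······
[14] ·······
·······
·······
··██···
·████··
·█v██··
·······
·······
[15] ·······
·······
·······
··██···
·████··
·█·>█··
·······
·······
[16] ·······
·······
·······
··██···
·██^█··
·█··█··
·······
·······
[17] ·······
·······
·······
··██···
·█<·█··
·█··█··
·······
·······
[18] ·······
·······
·······
··██···
·█··█··
·█v·█··
·······
·······
[19] ·······
·······
·······
··██···
·█··█··
·<█·█··
·······
·······

west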